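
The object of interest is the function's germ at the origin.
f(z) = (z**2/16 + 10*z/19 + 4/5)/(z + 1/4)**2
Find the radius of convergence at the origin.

Denominator factor (z + 1/4)^2: pole of order 2 at -1/4, modulus 1/4.
The radius of convergence is the smallest modulus among the singular points: 1/4.

The radius of convergence is 1/4.


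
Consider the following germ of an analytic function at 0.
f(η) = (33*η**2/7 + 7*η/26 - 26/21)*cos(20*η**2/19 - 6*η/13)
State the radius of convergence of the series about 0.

The factor cos(20*η**2/19 - 6*η/13) is entire and contributes no finite singular point.
The polynomial part has no poles.
No finite singular points: the Taylor series at 0 converges everywhere.

The radius of convergence is infinite.


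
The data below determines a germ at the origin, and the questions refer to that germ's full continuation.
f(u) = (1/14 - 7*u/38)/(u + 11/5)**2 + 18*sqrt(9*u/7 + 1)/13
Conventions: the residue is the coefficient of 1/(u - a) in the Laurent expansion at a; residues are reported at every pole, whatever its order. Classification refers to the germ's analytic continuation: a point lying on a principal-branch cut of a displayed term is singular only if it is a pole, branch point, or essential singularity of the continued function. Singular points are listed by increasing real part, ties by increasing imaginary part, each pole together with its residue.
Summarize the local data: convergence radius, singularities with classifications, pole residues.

Radius of convergence at 0: 7/9.
At -11/5: a pole of order 2; residue -7/38.
At -7/9: an algebraic (square-root) branch point.

Denominator factor (u + 11/5)^2: pole of order 2 at -11/5, modulus 11/5.
Branch term (18/13)*sqrt(1 - u/(-7/9)): its argument vanishes at u = -7/9, a square-root branch point, modulus 7/9.
The radius of convergence is the smallest modulus among the singular points: 7/9.
The branch term is analytic at -11/5 and contributes nothing to the residue; only the rational part matters.
At the order-2 pole -11/5 set g(u) = (u - (-11/5))^2*(rational part) = 1/14 - 7*u/38.
Order-2 pole: residue = g'(a); g'(-11/5) = -7/38, so the residue is -7/38.
List the singular points by increasing real part (a conjugate pair: the negative imaginary part first).


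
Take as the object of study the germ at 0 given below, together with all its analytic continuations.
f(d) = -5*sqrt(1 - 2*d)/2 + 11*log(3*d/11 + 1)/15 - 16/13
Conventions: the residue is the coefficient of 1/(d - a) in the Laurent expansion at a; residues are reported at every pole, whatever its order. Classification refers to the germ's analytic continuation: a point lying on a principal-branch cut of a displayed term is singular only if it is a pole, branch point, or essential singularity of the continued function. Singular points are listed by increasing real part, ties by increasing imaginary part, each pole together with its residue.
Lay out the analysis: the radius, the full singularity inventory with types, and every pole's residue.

Radius of convergence at 0: 1/2.
At -11/3: a logarithmic branch point.
At 1/2: an algebraic (square-root) branch point.

Branch term (11/15)*log(1 - d/(-11/3)): its argument vanishes at d = -11/3, a logarithmic branch point, modulus 11/3.
Branch term (-5/2)*sqrt(1 - d/(1/2)): its argument vanishes at d = 1/2, a square-root branch point, modulus 1/2.
The radius of convergence is the smallest modulus among the singular points: 1/2.
List the singular points by increasing real part (a conjugate pair: the negative imaginary part first).


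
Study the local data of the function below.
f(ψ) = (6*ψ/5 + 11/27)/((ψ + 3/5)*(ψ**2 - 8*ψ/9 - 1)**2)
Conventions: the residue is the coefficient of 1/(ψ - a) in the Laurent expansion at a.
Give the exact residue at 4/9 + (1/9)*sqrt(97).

The factor ψ**2 - 8*ψ/9 - 1 splits as (ψ - a)(ψ - a') with a = 4/9 + (1/9)*sqrt(97), a' = 4/9 - (1/9)*sqrt(97). At the order-2 pole a set g(ψ) = (ψ - a)^2*f(ψ) = [(6*ψ/5 + 11/27)/(ψ + 3/5)] / (ψ - a')^2.
Order-2 pole: residue = g'(a); g'(4/9 + (1/9)*sqrt(97)) = 5275/384 - (5107933/3613056)*sqrt(97), so the residue is 5275/384 - (5107933/3613056)*sqrt(97).

The residue is 5275/384 - (5107933/3613056)*sqrt(97).


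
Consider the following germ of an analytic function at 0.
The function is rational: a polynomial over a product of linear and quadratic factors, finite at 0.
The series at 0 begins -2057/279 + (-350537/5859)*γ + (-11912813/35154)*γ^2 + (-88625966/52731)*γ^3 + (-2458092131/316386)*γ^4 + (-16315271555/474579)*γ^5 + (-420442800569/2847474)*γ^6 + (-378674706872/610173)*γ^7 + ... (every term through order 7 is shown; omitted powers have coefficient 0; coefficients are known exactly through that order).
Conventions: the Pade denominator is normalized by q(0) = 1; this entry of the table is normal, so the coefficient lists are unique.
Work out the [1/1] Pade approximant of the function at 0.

Taylor coefficients needed (read off): a_0 = -2057/279, a_1 = -350537/5859, a_2 = -11912813/35154.
Write the denominator as Q(γ) = 1 + q1*γ. Requiring Q*f - P = O(γ^3) with deg P <= 1 kills the coefficients of γ^2..γ^2 in Q*f:
  γ^2: a_2 + q1*a_1 = 0, i.e. -11912813/35154 + (-350537/5859)*q1 = 0.
Solving this linear system: q1 = -98453/17382.
The numerator is Q*f truncated at degree 1: P0 = a_0 = -2057/279; P1 = a_1 + q1*a_0 = -613386631/33947046.

The Pade approximant has numerator coefficients [-2057/279, -613386631/33947046]; denominator coefficients [1, -98453/17382].


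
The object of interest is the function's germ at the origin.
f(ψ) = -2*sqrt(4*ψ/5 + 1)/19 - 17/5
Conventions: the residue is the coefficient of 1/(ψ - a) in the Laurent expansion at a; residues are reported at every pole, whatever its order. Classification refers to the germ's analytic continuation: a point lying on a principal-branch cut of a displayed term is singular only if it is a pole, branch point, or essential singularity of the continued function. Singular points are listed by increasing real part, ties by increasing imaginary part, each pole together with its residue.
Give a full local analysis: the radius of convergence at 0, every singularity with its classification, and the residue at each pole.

Radius of convergence at 0: 5/4.
At -5/4: an algebraic (square-root) branch point.

Branch term (-2/19)*sqrt(1 - ψ/(-5/4)): its argument vanishes at ψ = -5/4, a square-root branch point, modulus 5/4.
The radius of convergence is the smallest modulus among the singular points: 5/4.


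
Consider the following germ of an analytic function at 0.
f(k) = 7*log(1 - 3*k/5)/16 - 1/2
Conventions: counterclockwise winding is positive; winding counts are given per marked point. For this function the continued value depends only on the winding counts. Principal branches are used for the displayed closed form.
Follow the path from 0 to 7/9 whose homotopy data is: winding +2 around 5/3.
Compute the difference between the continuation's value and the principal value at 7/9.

The rational part is single-valued and drops out of the difference; each branch term changes only by its own monodromy.
(7/16)*log(1 - k/(5/3)): each positive loop around 5/3 adds 2*pi*i to the log, so winding +2 contributes (7/16)*(2)*2*pi*i = (7/4)*pi*i.
Summing the contributions at k = 7/9 gives (7/4)*pi*i.

Continued minus principal equals (7/4)*pi*i.


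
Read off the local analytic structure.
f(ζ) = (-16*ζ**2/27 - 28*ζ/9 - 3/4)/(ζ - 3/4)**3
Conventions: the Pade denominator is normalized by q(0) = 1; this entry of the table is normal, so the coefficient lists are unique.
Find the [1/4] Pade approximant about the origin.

Taylor coefficients needed (expand at 0): a_0 = 16/9, a_1 = 3520/243, a_2 = 36352/729, a_3 = 10240/81, a_4 = 1798144/6561, a_5 = 10633216/19683.
Write the denominator as Q(ζ) = 1 + q1*ζ + q2*ζ^2 + q3*ζ^3 + q4*ζ^4. Requiring Q*f - P = O(ζ^6) with deg P <= 1 kills the coefficients of ζ^2..ζ^5 in Q*f:
  ζ^2: a_2 + q1*a_1 + q2*a_0 = 0, i.e. 36352/729 + (3520/243)*q1 + (16/9)*q2 = 0.
  ζ^3: a_3 + q1*a_2 + q2*a_1 + q3*a_0 = 0, i.e. 10240/81 + (36352/729)*q1 + (3520/243)*q2 + (16/9)*q3 = 0.
  ζ^4: a_4 + q1*a_3 + q2*a_2 + q3*a_1 + q4*a_0 = 0, i.e. 1798144/6561 + (10240/81)*q1 + (36352/729)*q2 + (3520/243)*q3 + (16/9)*q4 = 0.
  ζ^5: a_5 + q1*a_4 + q2*a_3 + q3*a_2 + q4*a_1 = 0, i.e. 10633216/19683 + (1798144/6561)*q1 + (10240/81)*q2 + (36352/729)*q3 + (3520/243)*q4 = 0.
Solving this linear system: q1 = -1001461/238449, q2 = 4415116/715347, q3 = -7719152/2146041, q4 = 4410944/6438123.
The numerator is Q*f truncated at degree 1: P0 = a_0 = 16/9; P1 = a_1 + q1*a_0 = 135569776/19314369.

The Pade approximant has numerator coefficients [16/9, 135569776/19314369]; denominator coefficients [1, -1001461/238449, 4415116/715347, -7719152/2146041, 4410944/6438123].


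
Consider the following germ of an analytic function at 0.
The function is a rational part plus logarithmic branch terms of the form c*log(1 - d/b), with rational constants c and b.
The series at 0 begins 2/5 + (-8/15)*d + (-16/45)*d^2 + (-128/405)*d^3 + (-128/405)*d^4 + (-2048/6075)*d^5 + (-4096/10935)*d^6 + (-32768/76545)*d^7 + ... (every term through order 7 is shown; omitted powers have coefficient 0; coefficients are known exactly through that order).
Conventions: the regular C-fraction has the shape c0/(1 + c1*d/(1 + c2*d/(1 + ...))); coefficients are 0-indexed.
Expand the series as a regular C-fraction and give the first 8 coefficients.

The regular C-fraction coefficients are [2/5, 4/3, -2, -2/27, -16/27, -1/5, -7/15, -12/49].

Taylor coefficients (read off): a_0 = 2/5, a_1 = -8/15, a_2 = -16/45, a_3 = -128/405, a_4 = -128/405, a_5 = -2048/6075, a_6 = -4096/10935, a_7 = -32768/76545.
c0 = a_0 = 2/5. Peel one level at a time: if S = 1 + c*d/S' with S'(0) = 1, then c is the d-coefficient of S and S' = c*d/(S - 1).
S_1 = c0/f = 1 + (4/3)*d + (8/3)*d^2 + ...; c1 = 4/3.
S_2 = c1*d/(S_1 - 1) = 1 + (-2)*d + (-4/27)*d^2 + ...; c2 = -2.
S_3 = c2*d/(S_2 - 1) = 1 + (-2/27)*d + (-32/729)*d^2 + ...; c3 = -2/27.
S_4 = c3*d/(S_3 - 1) = 1 + (-16/27)*d + (-16/135)*d^2 + ...; c4 = -16/27.
S_5 = c4*d/(S_4 - 1) = 1 + (-1/5)*d + (-7/75)*d^2 + ...; c5 = -1/5.
S_6 = c5*d/(S_5 - 1) = 1 + (-7/15)*d + (-4/35)*d^2 + ...; c6 = -7/15.
S_7 = c6*d/(S_6 - 1) = 1 + (-12/49)*d + ...; c7 = -12/49.


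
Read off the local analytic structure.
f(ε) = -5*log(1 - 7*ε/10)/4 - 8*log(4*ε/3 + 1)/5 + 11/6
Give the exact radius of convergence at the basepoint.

Branch term (-8/5)*log(1 - ε/(-3/4)): its argument vanishes at ε = -3/4, a logarithmic branch point, modulus 3/4.
Branch term (-5/4)*log(1 - ε/(10/7)): its argument vanishes at ε = 10/7, a logarithmic branch point, modulus 10/7.
The radius of convergence is the smallest modulus among the singular points: 3/4.

The radius of convergence is 3/4.


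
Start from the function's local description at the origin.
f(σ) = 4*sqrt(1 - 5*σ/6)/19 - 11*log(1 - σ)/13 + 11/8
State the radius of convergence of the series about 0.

The radius of convergence is 1.

Branch term (4/19)*sqrt(1 - σ/(6/5)): its argument vanishes at σ = 6/5, a square-root branch point, modulus 6/5.
Branch term (-11/13)*log(1 - σ/(1)): its argument vanishes at σ = 1, a logarithmic branch point, modulus 1.
The radius of convergence is the smallest modulus among the singular points: 1.


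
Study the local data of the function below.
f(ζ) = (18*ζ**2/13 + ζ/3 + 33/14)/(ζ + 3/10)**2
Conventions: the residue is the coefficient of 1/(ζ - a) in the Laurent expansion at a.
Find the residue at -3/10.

The residue is -97/195.

At the order-2 pole -3/10 set g(ζ) = (ζ - (-3/10))^2*f(ζ) = 18*ζ**2/13 + ζ/3 + 33/14.
Order-2 pole: residue = g'(a); g'(-3/10) = -97/195, so the residue is -97/195.


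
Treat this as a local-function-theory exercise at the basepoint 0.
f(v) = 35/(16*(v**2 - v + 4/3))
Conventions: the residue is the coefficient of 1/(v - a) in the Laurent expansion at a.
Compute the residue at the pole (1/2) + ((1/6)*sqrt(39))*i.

The factor v**2 - v + 4/3 splits as (v - a)(v - a') with a = (1/2) + ((1/6)*sqrt(39))*i, a' = (1/2) - ((1/6)*sqrt(39))*i. At the order-1 pole a set g(v) = (v - a)*f(v) = [35/16] / (v - a').
Simple pole: residue = g(a) at a = (1/2) + ((1/6)*sqrt(39))*i, which is -((35/208)*sqrt(39))*i.

The residue is -((35/208)*sqrt(39))*i.


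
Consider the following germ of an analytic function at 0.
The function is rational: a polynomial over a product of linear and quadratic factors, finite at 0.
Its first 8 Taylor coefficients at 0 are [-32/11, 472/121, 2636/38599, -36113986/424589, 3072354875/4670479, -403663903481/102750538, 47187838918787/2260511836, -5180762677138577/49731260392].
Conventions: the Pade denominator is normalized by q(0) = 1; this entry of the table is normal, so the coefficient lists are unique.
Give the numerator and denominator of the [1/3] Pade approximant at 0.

The Pade approximant has numerator coefficients [-32/11, -318032424/19367447]; denominator coefficients [1, 270587263/38734894, 16533738/1760677, -841577292/51059633].

Taylor coefficients needed (read off): a_0 = -32/11, a_1 = 472/121, a_2 = 2636/38599, a_3 = -36113986/424589, a_4 = 3072354875/4670479.
Write the denominator as Q(j) = 1 + q1*j + q2*j^2 + q3*j^3. Requiring Q*f - P = O(j^5) with deg P <= 1 kills the coefficients of j^2..j^4 in Q*f:
  j^2: a_2 + q1*a_1 + q2*a_0 = 0, i.e. 2636/38599 + (472/121)*q1 + (-32/11)*q2 = 0.
  j^3: a_3 + q1*a_2 + q2*a_1 + q3*a_0 = 0, i.e. -36113986/424589 + (2636/38599)*q1 + (472/121)*q2 + (-32/11)*q3 = 0.
  j^4: a_4 + q1*a_3 + q2*a_2 + q3*a_1 = 0, i.e. 3072354875/4670479 + (-36113986/424589)*q1 + (2636/38599)*q2 + (472/121)*q3 = 0.
Solving this linear system: q1 = 270587263/38734894, q2 = 16533738/1760677, q3 = -841577292/51059633.
The numerator is Q*f truncated at degree 1: P0 = a_0 = -32/11; P1 = a_1 + q1*a_0 = -318032424/19367447.


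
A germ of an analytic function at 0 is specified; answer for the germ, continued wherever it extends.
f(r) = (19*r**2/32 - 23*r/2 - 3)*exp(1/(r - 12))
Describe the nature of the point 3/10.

The point is a regular point.

There is no denominator, hence no pole anywhere.
The essential point of exp(1/(r - (12))) is 12, not 3/10.
So the germ continues analytically to 3/10.


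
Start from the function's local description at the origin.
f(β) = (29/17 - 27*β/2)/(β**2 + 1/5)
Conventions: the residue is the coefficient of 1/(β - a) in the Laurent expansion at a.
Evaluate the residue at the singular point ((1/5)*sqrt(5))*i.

The factor β**2 + 1/5 splits as (β - a)(β - a') with a = ((1/5)*sqrt(5))*i, a' = -((1/5)*sqrt(5))*i. At the order-1 pole a set g(β) = (β - a)*f(β) = [29/17 - 27*β/2] / (β - a').
Simple pole: residue = g(a) at a = ((1/5)*sqrt(5))*i, which is (-27/4) - ((29/34)*sqrt(5))*i.

The residue is (-27/4) - ((29/34)*sqrt(5))*i.


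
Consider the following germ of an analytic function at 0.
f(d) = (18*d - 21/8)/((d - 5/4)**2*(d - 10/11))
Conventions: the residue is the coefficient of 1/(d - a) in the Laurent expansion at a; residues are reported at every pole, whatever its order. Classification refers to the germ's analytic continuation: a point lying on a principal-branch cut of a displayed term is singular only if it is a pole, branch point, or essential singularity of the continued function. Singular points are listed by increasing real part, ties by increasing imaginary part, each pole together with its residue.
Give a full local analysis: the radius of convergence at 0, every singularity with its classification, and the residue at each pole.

Radius of convergence at 0: 10/11.
At 10/11: a pole of order 1; residue 8866/75.
At 5/4: a pole of order 2; residue -8866/75.

Denominator factor (d - 5/4)^2: pole of order 2 at 5/4, modulus 5/4.
Denominator factor (d - 10/11): pole of order 1 at 10/11, modulus 10/11.
The radius of convergence is the smallest modulus among the singular points: 10/11.
At the order-1 pole 10/11 set g(d) = (d - (10/11))*f(d) = (18*d - 21/8)/(d - 5/4)**2.
Simple pole: residue = g(a) at a = 10/11, which is 8866/75.
At the order-2 pole 5/4 set g(d) = (d - (5/4))^2*f(d) = (18*d - 21/8)/(d - 10/11).
Order-2 pole: residue = g'(a); g'(5/4) = -8866/75, so the residue is -8866/75.
List the singular points by increasing real part (a conjugate pair: the negative imaginary part first).


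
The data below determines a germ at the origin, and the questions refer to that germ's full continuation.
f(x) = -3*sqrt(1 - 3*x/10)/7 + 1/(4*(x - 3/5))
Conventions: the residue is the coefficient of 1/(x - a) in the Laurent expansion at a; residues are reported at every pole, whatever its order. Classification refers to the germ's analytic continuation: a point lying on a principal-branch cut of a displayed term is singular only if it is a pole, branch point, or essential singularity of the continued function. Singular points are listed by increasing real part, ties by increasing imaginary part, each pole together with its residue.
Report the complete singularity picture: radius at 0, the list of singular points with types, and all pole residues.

Radius of convergence at 0: 3/5.
At 3/5: a pole of order 1; residue 1/4.
At 10/3: an algebraic (square-root) branch point.

Denominator factor (x - 3/5): pole of order 1 at 3/5, modulus 3/5.
Branch term (-3/7)*sqrt(1 - x/(10/3)): its argument vanishes at x = 10/3, a square-root branch point, modulus 10/3.
The radius of convergence is the smallest modulus among the singular points: 3/5.
The branch term is analytic at 3/5 and contributes nothing to the residue; only the rational part matters.
At the order-1 pole 3/5 set g(x) = (x - (3/5))*(rational part) = 1/4.
Simple pole: residue = g(a) at a = 3/5, which is 1/4.
List the singular points by increasing real part (a conjugate pair: the negative imaginary part first).


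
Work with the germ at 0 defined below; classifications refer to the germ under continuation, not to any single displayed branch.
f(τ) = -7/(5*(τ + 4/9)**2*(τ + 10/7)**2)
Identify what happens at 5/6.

Denominator factors: τ + 10/7 = 95/42 at τ = 5/6; τ + 4/9 = 23/18 at τ = 5/6 — none vanishes.
So the germ continues analytically to 5/6.

The point is a regular point.


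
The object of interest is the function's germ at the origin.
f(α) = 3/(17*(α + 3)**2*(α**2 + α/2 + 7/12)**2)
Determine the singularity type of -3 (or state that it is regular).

The point is a pole of order 2.

The denominator factor α + 3 vanishes at -3 and appears to the power 2; the numerator there equals 3/17, nonzero, and no other factor vanishes.
Hence a pole whose order is the multiplicity, 2.


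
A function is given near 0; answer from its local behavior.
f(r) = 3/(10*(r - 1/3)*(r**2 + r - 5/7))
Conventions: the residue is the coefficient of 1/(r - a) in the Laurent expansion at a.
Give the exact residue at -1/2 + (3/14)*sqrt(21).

The factor r**2 + r - 5/7 splits as (r - a)(r - a') with a = -1/2 + (3/14)*sqrt(21), a' = -1/2 - (3/14)*sqrt(21). At the order-1 pole a set g(r) = (r - a)*f(r) = [3/(10*(r - 1/3))] / (r - a').
Simple pole: residue = g(a) at a = -1/2 + (3/14)*sqrt(21), which is 189/340 + (7/68)*sqrt(21).

The residue is 189/340 + (7/68)*sqrt(21).


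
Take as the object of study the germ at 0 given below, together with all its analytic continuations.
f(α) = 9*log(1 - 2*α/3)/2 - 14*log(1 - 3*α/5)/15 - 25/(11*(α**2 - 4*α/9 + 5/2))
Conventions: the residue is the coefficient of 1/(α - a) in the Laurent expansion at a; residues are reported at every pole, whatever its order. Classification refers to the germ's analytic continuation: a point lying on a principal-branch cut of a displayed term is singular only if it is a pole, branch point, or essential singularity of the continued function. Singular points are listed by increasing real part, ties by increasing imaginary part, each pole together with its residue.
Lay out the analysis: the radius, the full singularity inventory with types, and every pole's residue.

Denominator factor (α**2 - 4*α/9 + 5/2): discriminant -794/81, complex-conjugate roots (2/9) + ((1/18)*sqrt(794))*i and (2/9) - ((1/18)*sqrt(794))*i; poles of order 1, moduli (1/2)*sqrt(10) and (1/2)*sqrt(10).
Branch term (9/2)*log(1 - α/(3/2)): its argument vanishes at α = 3/2, a logarithmic branch point, modulus 3/2.
Branch term (-14/15)*log(1 - α/(5/3)): its argument vanishes at α = 5/3, a logarithmic branch point, modulus 5/3.
The radius of convergence is the smallest modulus among the singular points: 3/2.
The branch terms are analytic at (2/9) - ((1/18)*sqrt(794))*i and contribute nothing to the residue; only the rational part matters.
The factor α**2 - 4*α/9 + 5/2 splits as (α - a)(α - a') with a = (2/9) - ((1/18)*sqrt(794))*i, a' = (2/9) + ((1/18)*sqrt(794))*i. At the order-1 pole a set g(α) = (α - a)*(rational part) = [-25/11] / (α - a').
Simple pole: residue = g(a) at a = (2/9) - ((1/18)*sqrt(794))*i, which is -((225/8734)*sqrt(794))*i.
The branch terms are analytic at (2/9) + ((1/18)*sqrt(794))*i and contribute nothing to the residue; only the rational part matters.
The factor α**2 - 4*α/9 + 5/2 splits as (α - a)(α - a') with a = (2/9) + ((1/18)*sqrt(794))*i, a' = (2/9) - ((1/18)*sqrt(794))*i. At the order-1 pole a set g(α) = (α - a)*(rational part) = [-25/11] / (α - a').
Simple pole: residue = g(a) at a = (2/9) + ((1/18)*sqrt(794))*i, which is ((225/8734)*sqrt(794))*i.
List the singular points by increasing real part (a conjugate pair: the negative imaginary part first).

Radius of convergence at 0: 3/2.
At (2/9) - ((1/18)*sqrt(794))*i: a pole of order 1; residue -((225/8734)*sqrt(794))*i.
At (2/9) + ((1/18)*sqrt(794))*i: a pole of order 1; residue ((225/8734)*sqrt(794))*i.
At 3/2: a logarithmic branch point.
At 5/3: a logarithmic branch point.


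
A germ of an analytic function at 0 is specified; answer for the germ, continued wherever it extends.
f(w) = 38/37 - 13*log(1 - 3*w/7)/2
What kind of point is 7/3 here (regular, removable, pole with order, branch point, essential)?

The term (-13/2)*log(1 - w/(7/3)) has argument 1 - 7/3/(7/3) = 0 at 7/3: a logarithmic (infinitely-sheeted) branch point; the remaining terms are analytic or single-valued there.

The point is a logarithmic branch point.


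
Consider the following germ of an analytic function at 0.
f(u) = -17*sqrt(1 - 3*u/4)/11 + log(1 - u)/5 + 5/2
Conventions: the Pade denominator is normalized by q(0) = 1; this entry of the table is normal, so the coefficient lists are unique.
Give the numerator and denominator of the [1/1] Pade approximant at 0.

Taylor coefficients needed (expand at 0): a_0 = 21/22, a_1 = 167/440, a_2 = 61/7040.
Write the denominator as Q(u) = 1 + q1*u. Requiring Q*f - P = O(u^3) with deg P <= 1 kills the coefficients of u^2..u^2 in Q*f:
  u^2: a_2 + q1*a_1 = 0, i.e. 61/7040 + (167/440)*q1 = 0.
Solving this linear system: q1 = -61/2672.
The numerator is Q*f truncated at degree 1: P0 = a_0 = 21/22; P1 = a_1 + q1*a_0 = 105151/293920.

The Pade approximant has numerator coefficients [21/22, 105151/293920]; denominator coefficients [1, -61/2672].


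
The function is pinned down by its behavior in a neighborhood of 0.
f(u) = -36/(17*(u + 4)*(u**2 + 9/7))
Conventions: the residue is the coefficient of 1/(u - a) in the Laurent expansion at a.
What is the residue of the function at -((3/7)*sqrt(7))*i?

The factor u**2 + 9/7 splits as (u - a)(u - a') with a = -((3/7)*sqrt(7))*i, a' = ((3/7)*sqrt(7))*i. At the order-1 pole a set g(u) = (u - a)*f(u) = [-36/(17*(u + 4))] / (u - a').
Simple pole: residue = g(a) at a = -((3/7)*sqrt(7))*i, which is (126/2057) - ((168/2057)*sqrt(7))*i.

The residue is (126/2057) - ((168/2057)*sqrt(7))*i.


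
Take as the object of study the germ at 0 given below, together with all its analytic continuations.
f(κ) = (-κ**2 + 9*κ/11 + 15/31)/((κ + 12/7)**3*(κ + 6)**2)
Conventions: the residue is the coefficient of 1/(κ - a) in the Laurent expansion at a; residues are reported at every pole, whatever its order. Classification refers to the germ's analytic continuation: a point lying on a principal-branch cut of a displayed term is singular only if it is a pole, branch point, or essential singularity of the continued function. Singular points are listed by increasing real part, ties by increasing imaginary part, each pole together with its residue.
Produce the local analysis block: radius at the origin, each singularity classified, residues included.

Radius of convergence at 0: 12/7.
At -6: a pole of order 2; residue 134113/682000.
At -12/7: a pole of order 3; residue -134113/682000.

Denominator factor (κ + 6)^2: pole of order 2 at -6, modulus 6.
Denominator factor (κ + 12/7)^3: pole of order 3 at -12/7, modulus 12/7.
The radius of convergence is the smallest modulus among the singular points: 12/7.
At the order-2 pole -6 set g(κ) = (κ - (-6))^2*f(κ) = (-κ**2 + 9*κ/11 + 15/31)/(κ + 12/7)**3.
Order-2 pole: residue = g'(a); g'(-6) = 134113/682000, so the residue is 134113/682000.
At the order-3 pole -12/7 set g(κ) = (κ - (-12/7))^3*f(κ) = (-κ**2 + 9*κ/11 + 15/31)/(κ + 6)**2.
Order-3 pole: residue = g''(a)/2; g''(-12/7) = -134113/341000, so the residue is -134113/682000.
List the singular points by increasing real part (a conjugate pair: the negative imaginary part first).


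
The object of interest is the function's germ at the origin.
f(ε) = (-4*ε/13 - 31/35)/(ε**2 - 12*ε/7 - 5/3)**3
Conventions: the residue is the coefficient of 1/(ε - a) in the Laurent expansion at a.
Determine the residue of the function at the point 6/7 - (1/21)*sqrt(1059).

The factor ε**2 - 12*ε/7 - 5/3 splits as (ε - a)(ε - a') with a = 6/7 - (1/21)*sqrt(1059), a' = 6/7 + (1/21)*sqrt(1059). At the order-3 pole a set g(ε) = (ε - a)^3*f(ε) = [-4*ε/13 - 31/35] / (ε - a')^3.
Order-3 pole: residue = g''(a)/2; g''(6/7 - (1/21)*sqrt(1059)) = (33904521/22873228040)*sqrt(1059), so the residue is (33904521/45746456080)*sqrt(1059).

The residue is (33904521/45746456080)*sqrt(1059).


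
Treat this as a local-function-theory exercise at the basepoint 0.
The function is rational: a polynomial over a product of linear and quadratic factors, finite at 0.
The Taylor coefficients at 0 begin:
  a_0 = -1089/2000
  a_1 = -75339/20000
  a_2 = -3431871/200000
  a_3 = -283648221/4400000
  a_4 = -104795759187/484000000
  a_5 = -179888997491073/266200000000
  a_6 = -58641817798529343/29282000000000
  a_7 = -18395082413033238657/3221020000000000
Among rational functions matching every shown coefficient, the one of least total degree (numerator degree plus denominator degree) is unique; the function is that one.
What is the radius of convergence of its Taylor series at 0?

No rational of total degree below 5 reproduces all 8 coefficients; solving the [0/5] Pade equations on them gives f(μ) = -3/(16*(μ - 5/11)**3*(μ**2 + 7*μ/6 - 11/3)), whose expansion matches every shown term.
Denominator factor (μ - 5/11)^3: pole of order 3 at 5/11, modulus 5/11.
Denominator factor (μ**2 + 7*μ/6 - 11/3): discriminant 577/36, real irrational roots -7/12 + (1/12)*sqrt(577) and -7/12 - (1/12)*sqrt(577); poles of order 1, moduli -7/12 + (1/12)*sqrt(577) and 7/12 + (1/12)*sqrt(577).
The radius of convergence is the smallest modulus among the singular points: 5/11.

The radius of convergence is 5/11.


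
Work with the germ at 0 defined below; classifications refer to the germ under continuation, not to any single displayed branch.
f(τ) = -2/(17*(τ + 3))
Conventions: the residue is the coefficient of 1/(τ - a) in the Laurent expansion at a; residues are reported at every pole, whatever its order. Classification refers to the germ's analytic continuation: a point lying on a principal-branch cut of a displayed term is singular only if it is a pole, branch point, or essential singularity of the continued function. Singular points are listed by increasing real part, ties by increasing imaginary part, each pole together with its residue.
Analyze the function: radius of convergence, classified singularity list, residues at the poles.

Denominator factor (τ + 3): pole of order 1 at -3, modulus 3.
The radius of convergence is the smallest modulus among the singular points: 3.
At the order-1 pole -3 set g(τ) = (τ - (-3))*f(τ) = -2/17.
Simple pole: residue = g(a) at a = -3, which is -2/17.

Radius of convergence at 0: 3.
At -3: a pole of order 1; residue -2/17.


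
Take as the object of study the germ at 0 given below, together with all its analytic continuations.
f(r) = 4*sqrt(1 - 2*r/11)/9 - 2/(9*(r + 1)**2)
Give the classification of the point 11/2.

The term (4/9)*sqrt(1 - r/(11/2)) has argument 1 - 11/2/(11/2) = 0 at 11/2: a square-root (algebraic, two-sheeted) branch point; the remaining terms are analytic or single-valued there.

The point is an algebraic (square-root) branch point.


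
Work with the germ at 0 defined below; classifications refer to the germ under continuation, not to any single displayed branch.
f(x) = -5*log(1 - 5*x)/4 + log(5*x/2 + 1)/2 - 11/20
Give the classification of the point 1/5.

The term (-5/4)*log(1 - x/(1/5)) has argument 1 - 1/5/(1/5) = 0 at 1/5: a logarithmic (infinitely-sheeted) branch point; the remaining terms are analytic or single-valued there.

The point is a logarithmic branch point.


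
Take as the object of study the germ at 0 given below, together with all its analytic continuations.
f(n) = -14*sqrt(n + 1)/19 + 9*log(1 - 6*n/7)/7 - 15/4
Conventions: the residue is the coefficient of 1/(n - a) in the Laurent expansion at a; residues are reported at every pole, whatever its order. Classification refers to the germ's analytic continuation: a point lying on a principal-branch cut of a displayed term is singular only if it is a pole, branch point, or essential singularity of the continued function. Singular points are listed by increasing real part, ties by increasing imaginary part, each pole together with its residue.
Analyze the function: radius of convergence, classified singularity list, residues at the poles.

Radius of convergence at 0: 1.
At -1: an algebraic (square-root) branch point.
At 7/6: a logarithmic branch point.

Branch term (9/7)*log(1 - n/(7/6)): its argument vanishes at n = 7/6, a logarithmic branch point, modulus 7/6.
Branch term (-14/19)*sqrt(1 - n/(-1)): its argument vanishes at n = -1, a square-root branch point, modulus 1.
The radius of convergence is the smallest modulus among the singular points: 1.
List the singular points by increasing real part (a conjugate pair: the negative imaginary part first).


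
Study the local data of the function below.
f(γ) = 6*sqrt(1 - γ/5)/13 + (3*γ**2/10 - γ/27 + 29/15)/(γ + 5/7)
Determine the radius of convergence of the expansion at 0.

The radius of convergence is 5/7.

Denominator factor (γ + 5/7): pole of order 1 at -5/7, modulus 5/7.
Branch term (6/13)*sqrt(1 - γ/(5)): its argument vanishes at γ = 5, a square-root branch point, modulus 5.
The radius of convergence is the smallest modulus among the singular points: 5/7.


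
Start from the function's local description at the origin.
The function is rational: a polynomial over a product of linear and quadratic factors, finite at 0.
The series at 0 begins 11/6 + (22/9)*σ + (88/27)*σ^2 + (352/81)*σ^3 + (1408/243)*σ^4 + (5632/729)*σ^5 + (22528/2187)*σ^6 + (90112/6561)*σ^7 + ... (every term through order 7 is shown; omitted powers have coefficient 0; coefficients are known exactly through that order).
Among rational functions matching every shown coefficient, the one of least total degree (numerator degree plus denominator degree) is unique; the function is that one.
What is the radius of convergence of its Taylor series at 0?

No rational of total degree below 1 reproduces all 8 coefficients; solving the [0/1] Pade equations on them gives f(σ) = -11/(8*(σ - 3/4)), whose expansion matches every shown term.
Denominator factor (σ - 3/4): pole of order 1 at 3/4, modulus 3/4.
The radius of convergence is the smallest modulus among the singular points: 3/4.

The radius of convergence is 3/4.


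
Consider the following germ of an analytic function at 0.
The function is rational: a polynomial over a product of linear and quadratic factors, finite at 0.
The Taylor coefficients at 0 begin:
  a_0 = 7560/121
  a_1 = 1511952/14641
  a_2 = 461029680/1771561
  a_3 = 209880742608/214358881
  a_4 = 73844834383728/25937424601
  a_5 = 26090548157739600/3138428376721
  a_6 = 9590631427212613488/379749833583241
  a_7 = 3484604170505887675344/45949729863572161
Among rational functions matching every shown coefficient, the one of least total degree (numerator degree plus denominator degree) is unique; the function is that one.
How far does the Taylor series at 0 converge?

The radius of convergence is 1/3.

No rational of total degree below 6 reproduces all 8 coefficients; solving the [1/5] Pade equations on them gives f(r) = (-13*r/18 - 35/2)/((r - 1/3)*(r**2 + 7*r/11 + 11/12)**2), whose expansion matches every shown term.
Denominator factor (r - 1/3): pole of order 1 at 1/3, modulus 1/3.
Denominator factor (r**2 + 7*r/11 + 11/12)^2: discriminant -1184/363, complex-conjugate roots (-7/22) + ((2/33)*sqrt(222))*i and (-7/22) - ((2/33)*sqrt(222))*i; poles of order 2, moduli (1/6)*sqrt(33) and (1/6)*sqrt(33).
The radius of convergence is the smallest modulus among the singular points: 1/3.


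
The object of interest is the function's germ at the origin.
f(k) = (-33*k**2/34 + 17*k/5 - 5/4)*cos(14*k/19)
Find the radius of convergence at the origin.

The factor cos(14*k/19) is entire and contributes no finite singular point.
The polynomial part has no poles.
No finite singular points: the Taylor series at 0 converges everywhere.

The radius of convergence is infinite.


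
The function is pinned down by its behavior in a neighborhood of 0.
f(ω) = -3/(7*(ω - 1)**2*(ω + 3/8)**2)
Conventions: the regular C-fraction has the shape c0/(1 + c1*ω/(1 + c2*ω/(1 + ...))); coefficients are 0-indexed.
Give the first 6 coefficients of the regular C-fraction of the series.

Taylor coefficients (expand at 0): a_0 = -64/21, a_1 = 640/63, a_2 = -2624/63, a_3 = 78080/567, a_4 = -771392/1701, a_5 = 805760/567.
c0 = a_0 = -64/21. Peel one level at a time: if S = 1 + c*ω/S' with S'(0) = 1, then c is the ω-coefficient of S and S' = c*ω/(S - 1).
S_1 = c0/f = 1 + (10/3)*ω + (-23/9)*ω^2 + ...; c1 = 10/3.
S_2 = c1*ω/(S_1 - 1) = 1 + (23/30)*ω + (2929/900)*ω^2 + ...; c2 = 23/30.
S_3 = c2*ω/(S_2 - 1) = 1 + (-2929/690)*ω + (7872/529)*ω^2 + ...; c3 = -2929/690.
S_4 = c3*ω/(S_3 - 1) = 1 + (236160/67367)*ω + (-18739200/8579041)*ω^2 + ...; c4 = 236160/67367.
S_5 = c4*ω/(S_4 - 1) = 1 + (224480/360267)*ω + ...; c5 = 224480/360267.

The regular C-fraction coefficients are [-64/21, 10/3, 23/30, -2929/690, 236160/67367, 224480/360267].


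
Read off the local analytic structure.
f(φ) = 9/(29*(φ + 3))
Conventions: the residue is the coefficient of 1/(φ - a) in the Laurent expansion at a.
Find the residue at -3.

The residue is 9/29.

At the order-1 pole -3 set g(φ) = (φ - (-3))*f(φ) = 9/29.
Simple pole: residue = g(a) at a = -3, which is 9/29.


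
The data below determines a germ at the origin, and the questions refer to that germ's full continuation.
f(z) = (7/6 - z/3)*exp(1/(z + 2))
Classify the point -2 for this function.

The point is an essential singularity.

The exponent 1/(z - (-2)) has a pole at -2, so exp(1/(z - (-2))) takes every nonzero value near it: an essential singularity (not a pole of any order).


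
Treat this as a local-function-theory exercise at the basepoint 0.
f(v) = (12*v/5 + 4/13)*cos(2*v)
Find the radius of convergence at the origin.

The factor cos(2*v) is entire and contributes no finite singular point.
The polynomial part has no poles.
No finite singular points: the Taylor series at 0 converges everywhere.

The radius of convergence is infinite.


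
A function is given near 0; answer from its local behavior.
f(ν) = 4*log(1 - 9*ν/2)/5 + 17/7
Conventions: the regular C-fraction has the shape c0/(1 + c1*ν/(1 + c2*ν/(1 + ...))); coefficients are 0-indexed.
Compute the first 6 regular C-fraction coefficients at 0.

The regular C-fraction coefficients are [17/7, 126/85, -1269/340, -85/188, -169/94, -1269/1690].

Taylor coefficients (expand at 0): a_0 = 17/7, a_1 = -18/5, a_2 = -81/10, a_3 = -243/10, a_4 = -6561/80, a_5 = -59049/200.
c0 = a_0 = 17/7. Peel one level at a time: if S = 1 + c*ν/S' with S'(0) = 1, then c is the ν-coefficient of S and S' = c*ν/(S - 1).
S_1 = c0/f = 1 + (126/85)*ν + (79947/14450)*ν^2 + ...; c1 = 126/85.
S_2 = c1*ν/(S_1 - 1) = 1 + (-1269/340)*ν + (-27/16)*ν^2 + ...; c2 = -1269/340.
S_3 = c2*ν/(S_2 - 1) = 1 + (-85/188)*ν + (-14365/17672)*ν^2 + ...; c3 = -85/188.
S_4 = c3*ν/(S_3 - 1) = 1 + (-169/94)*ν + (-27/20)*ν^2 + ...; c4 = -169/94.
S_5 = c4*ν/(S_4 - 1) = 1 + (-1269/1690)*ν + ...; c5 = -1269/1690.


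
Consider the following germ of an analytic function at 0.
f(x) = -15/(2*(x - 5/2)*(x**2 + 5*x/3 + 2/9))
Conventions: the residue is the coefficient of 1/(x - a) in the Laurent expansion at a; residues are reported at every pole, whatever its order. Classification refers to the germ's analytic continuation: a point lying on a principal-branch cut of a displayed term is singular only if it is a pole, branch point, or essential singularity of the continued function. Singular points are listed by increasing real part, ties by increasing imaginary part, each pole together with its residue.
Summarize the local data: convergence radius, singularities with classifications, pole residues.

Radius of convergence at 0: 5/6 - (1/6)*sqrt(17).
At -5/6 - (1/6)*sqrt(17): a pole of order 1; residue 135/383 - (2700/6511)*sqrt(17).
At -5/6 + (1/6)*sqrt(17): a pole of order 1; residue 135/383 + (2700/6511)*sqrt(17).
At 5/2: a pole of order 1; residue -270/383.

Denominator factor (x**2 + 5*x/3 + 2/9): discriminant 17/9, real irrational roots -5/6 + (1/6)*sqrt(17) and -5/6 - (1/6)*sqrt(17); poles of order 1, moduli 5/6 - (1/6)*sqrt(17) and 5/6 + (1/6)*sqrt(17).
Denominator factor (x - 5/2): pole of order 1 at 5/2, modulus 5/2.
The radius of convergence is the smallest modulus among the singular points: 5/6 - (1/6)*sqrt(17).
The factor x**2 + 5*x/3 + 2/9 splits as (x - a)(x - a') with a = -5/6 - (1/6)*sqrt(17), a' = -5/6 + (1/6)*sqrt(17). At the order-1 pole a set g(x) = (x - a)*f(x) = [-15/(2*(x - 5/2))] / (x - a').
Simple pole: residue = g(a) at a = -5/6 - (1/6)*sqrt(17), which is 135/383 - (2700/6511)*sqrt(17).
The factor x**2 + 5*x/3 + 2/9 splits as (x - a)(x - a') with a = -5/6 + (1/6)*sqrt(17), a' = -5/6 - (1/6)*sqrt(17). At the order-1 pole a set g(x) = (x - a)*f(x) = [-15/(2*(x - 5/2))] / (x - a').
Simple pole: residue = g(a) at a = -5/6 + (1/6)*sqrt(17), which is 135/383 + (2700/6511)*sqrt(17).
At the order-1 pole 5/2 set g(x) = (x - (5/2))*f(x) = -15/(2*(x**2 + 5*x/3 + 2/9)).
Simple pole: residue = g(a) at a = 5/2, which is -270/383.
List the singular points by increasing real part (a conjugate pair: the negative imaginary part first).


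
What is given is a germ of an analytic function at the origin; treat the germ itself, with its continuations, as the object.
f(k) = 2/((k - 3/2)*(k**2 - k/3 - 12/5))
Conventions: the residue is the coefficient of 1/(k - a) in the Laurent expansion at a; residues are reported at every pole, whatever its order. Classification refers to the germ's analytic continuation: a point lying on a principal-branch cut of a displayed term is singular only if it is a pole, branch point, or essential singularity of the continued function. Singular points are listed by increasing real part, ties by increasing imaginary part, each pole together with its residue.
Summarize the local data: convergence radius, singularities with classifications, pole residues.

Denominator factor (k**2 - k/3 - 12/5): discriminant 437/45, real irrational roots 1/6 + (1/30)*sqrt(2185) and 1/6 - (1/30)*sqrt(2185); poles of order 1, moduli 1/6 + (1/30)*sqrt(2185) and -1/6 + (1/30)*sqrt(2185).
Denominator factor (k - 3/2): pole of order 1 at 3/2, modulus 3/2.
The radius of convergence is the smallest modulus among the singular points: -1/6 + (1/30)*sqrt(2185).
The factor k**2 - k/3 - 12/5 splits as (k - a)(k - a') with a = 1/6 - (1/30)*sqrt(2185), a' = 1/6 + (1/30)*sqrt(2185). At the order-1 pole a set g(k) = (k - a)*f(k) = [2/(k - 3/2)] / (k - a').
Simple pole: residue = g(a) at a = 1/6 - (1/30)*sqrt(2185), which is 20/13 - (160/5681)*sqrt(2185).
At the order-1 pole 3/2 set g(k) = (k - (3/2))*f(k) = 2/(k**2 - k/3 - 12/5).
Simple pole: residue = g(a) at a = 3/2, which is -40/13.
The factor k**2 - k/3 - 12/5 splits as (k - a)(k - a') with a = 1/6 + (1/30)*sqrt(2185), a' = 1/6 - (1/30)*sqrt(2185). At the order-1 pole a set g(k) = (k - a)*f(k) = [2/(k - 3/2)] / (k - a').
Simple pole: residue = g(a) at a = 1/6 + (1/30)*sqrt(2185), which is 20/13 + (160/5681)*sqrt(2185).
List the singular points by increasing real part (a conjugate pair: the negative imaginary part first).

Radius of convergence at 0: -1/6 + (1/30)*sqrt(2185).
At 1/6 - (1/30)*sqrt(2185): a pole of order 1; residue 20/13 - (160/5681)*sqrt(2185).
At 3/2: a pole of order 1; residue -40/13.
At 1/6 + (1/30)*sqrt(2185): a pole of order 1; residue 20/13 + (160/5681)*sqrt(2185).
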